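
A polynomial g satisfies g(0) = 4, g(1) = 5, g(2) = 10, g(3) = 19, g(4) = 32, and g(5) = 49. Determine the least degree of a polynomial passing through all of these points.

Forward differences of the values at t = 0, 1, 2, 3, 4, 5:
  g  : 4  5  10  19  32  49
  Δ  : 1  5  9  13  17
  Δ^2: 4  4  4  4
  Δ^3: 0  0  0
  Δ^4: 0  0
  Δ^5: 0
The second differences are constant (4) and nonzero, while all higher differences vanish, so the minimal degree is 2.

2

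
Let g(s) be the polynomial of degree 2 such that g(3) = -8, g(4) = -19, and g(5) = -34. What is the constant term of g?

Write g(s) = as^2 + bs + c. Substituting each data point gives a linear system:
  9a + 3b + c = -8
  16a + 4b + c = -19
  25a + 5b + c = -34
Solving the system yields a = -2, b = 3, c = 1.
So g(s) = -2s^2 + 3s + 1.
The constant term is 1.

1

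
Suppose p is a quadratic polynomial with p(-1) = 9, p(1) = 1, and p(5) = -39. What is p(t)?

p(t) = -t^2 - 4t + 6

Write p(t) = at^2 + bt + c. Substituting each data point gives a linear system:
  a - b + c = 9
  a + b + c = 1
  25a + 5b + c = -39
Solving the system yields a = -1, b = -4, c = 6.
So p(t) = -t^2 - 4t + 6.
Check: p(5) = -39. ✓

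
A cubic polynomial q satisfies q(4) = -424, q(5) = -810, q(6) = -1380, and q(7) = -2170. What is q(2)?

Using the Lagrange interpolation formula with nodes 4, 5, 6, 7:
  L_0(s) = (s - 5)(s - 6)(s - 7) / -6
  L_1(s) = (s - 4)(s - 6)(s - 7) / 2
  L_2(s) = (s - 4)(s - 5)(s - 7) / -2
  L_3(s) = (s - 4)(s - 5)(s - 6) / 6
Then q(s) = -424·L_0(s) - 810·L_1(s) - 1380·L_2(s) - 2170·L_3(s).
Expanding and collecting terms gives q(s) = -6s^3 - 2s^2 - 2s.
Evaluating at s = 2: q(2) = -60.

-60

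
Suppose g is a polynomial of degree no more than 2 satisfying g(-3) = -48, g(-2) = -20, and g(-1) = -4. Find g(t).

Write g(t) = at^2 + bt + c. Substituting each data point gives a linear system:
  9a - 3b + c = -48
  4a - 2b + c = -20
  a - b + c = -4
Solving the system yields a = -6, b = -2, c = 0.
So g(t) = -6t^2 - 2t.
Check: g(-1) = -4. ✓

g(t) = -6t^2 - 2t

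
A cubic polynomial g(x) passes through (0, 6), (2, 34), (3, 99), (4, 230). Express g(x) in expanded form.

Write g(x) = ax^3 + bx^2 + cx + d. Substituting each data point gives a linear system:
  d = 6
  8a + 4b + 2c + d = 34
  27a + 9b + 3c + d = 99
  64a + 16b + 4c + d = 230
Solving the system yields a = 4, b = -3, c = 4, d = 6.
So g(x) = 4x^3 - 3x^2 + 4x + 6.
Check: g(0) = 6. ✓

g(x) = 4x^3 - 3x^2 + 4x + 6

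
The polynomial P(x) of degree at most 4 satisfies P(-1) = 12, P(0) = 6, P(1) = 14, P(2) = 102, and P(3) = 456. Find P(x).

P(x) = 5x^4 + x^3 + 2x^2 + 6

Write P(x) = ax^4 + bx^3 + cx^2 + dx + e. Substituting each data point gives a linear system:
  a - b + c - d + e = 12
  e = 6
  a + b + c + d + e = 14
  16a + 8b + 4c + 2d + e = 102
  81a + 27b + 9c + 3d + e = 456
Solving the system yields a = 5, b = 1, c = 2, d = 0, e = 6.
So P(x) = 5x⁴ + x³ + 2x² + 6.
Check: P(0) = 6. ✓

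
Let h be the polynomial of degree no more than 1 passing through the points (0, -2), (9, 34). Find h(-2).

Write h(n) = an + b. Substituting each data point gives a linear system:
  b = -2
  9a + b = 34
Solving the system yields a = 4, b = -2.
So h(n) = 4n - 2.
Then h(-2) = -10.

-10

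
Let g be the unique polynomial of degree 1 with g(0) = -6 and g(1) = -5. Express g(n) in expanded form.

Using the Lagrange interpolation formula with nodes 0, 1:
  L_0(n) = (n - 1) / -1
  L_1(n) = n / 1
Then g(n) = -6·L_0(n) - 5·L_1(n).
Expanding and collecting terms gives g(n) = n - 6.
Check: g(1) = -5. ✓

g(n) = n - 6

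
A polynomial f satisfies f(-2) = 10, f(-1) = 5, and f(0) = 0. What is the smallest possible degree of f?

1

Forward differences of the values at t = -2, -1, 0:
  f  : 10  5  0
  Δ  : -5  -5
  Δ^2: 0
The first differences are constant (-5) and nonzero, while all higher differences vanish, so the minimal degree is 1.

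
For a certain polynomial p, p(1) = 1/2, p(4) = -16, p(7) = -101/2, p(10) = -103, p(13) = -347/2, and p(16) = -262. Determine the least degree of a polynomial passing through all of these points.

Forward differences of the values at t = 1, 4, 7, 10, 13, 16:
  p  : 1/2  -16  -101/2  -103  -347/2  -262
  Δ  : -33/2  -69/2  -105/2  -141/2  -177/2
  Δ^2: -18  -18  -18  -18
  Δ^3: 0  0  0
  Δ^4: 0  0
  Δ^5: 0
The second differences are constant (-18) and nonzero, while all higher differences vanish, so the minimal degree is 2.

2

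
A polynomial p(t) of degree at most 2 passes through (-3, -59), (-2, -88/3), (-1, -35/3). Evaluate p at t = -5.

Using the Lagrange interpolation formula with nodes -3, -2, -1:
  L_0(t) = (t + 2)(t + 1) / 2
  L_1(t) = (t + 3)(t + 1) / -1
  L_2(t) = (t + 3)(t + 2) / 2
Then p(t) = -59·L_0(t) - 88/3·L_1(t) - 35/3·L_2(t).
Expanding and collecting terms gives p(t) = -6t^2 - (1/3)t - 6.
Evaluating at t = -5: p(-5) = -463/3.

-463/3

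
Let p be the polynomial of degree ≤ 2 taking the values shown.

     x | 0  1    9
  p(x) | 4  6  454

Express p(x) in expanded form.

Using the Lagrange interpolation formula with nodes 0, 1, 9:
  L_0(x) = (x - 1)(x - 9) / 9
  L_1(x) = x(x - 9) / -8
  L_2(x) = x(x - 1) / 72
Then p(x) = 4·L_0(x) + 6·L_1(x) + 454·L_2(x).
Expanding and collecting terms gives p(x) = 6x^2 - 4x + 4.
Check: p(9) = 454. ✓

p(x) = 6x^2 - 4x + 4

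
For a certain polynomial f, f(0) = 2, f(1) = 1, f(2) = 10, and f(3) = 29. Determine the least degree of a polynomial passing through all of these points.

2

Forward differences of the values at u = 0, 1, 2, 3:
  f  : 2  1  10  29
  Δ  : -1  9  19
  Δ^2: 10  10
  Δ^3: 0
The second differences are constant (10) and nonzero, while all higher differences vanish, so the minimal degree is 2.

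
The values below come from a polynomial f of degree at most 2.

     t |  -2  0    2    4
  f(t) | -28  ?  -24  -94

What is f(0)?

On equispaced nodes a degree-2 polynomial has vanishing third forward difference, so
  - f(-2) + 3·f(0) - 3·f(2) + f(4) = 0.
Substituting the known values and solving for f(0):
  3·f(0) = -6
  f(0) = -2.

-2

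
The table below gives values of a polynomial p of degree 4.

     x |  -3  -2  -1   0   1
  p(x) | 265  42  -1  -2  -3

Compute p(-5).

Write p(x) = ax^4 + bx^3 + cx^2 + dx + e. Substituting each data point gives a linear system:
  81a - 27b + 9c - 3d + e = 265
  16a - 8b + 4c - 2d + e = 42
  a - b + c - d + e = -1
  e = -2
  a + b + c + d + e = -3
Solving the system yields a = 4, b = 1, c = -4, d = -2, e = -2.
So p(x) = 4x^4 + x^3 - 4x^2 - 2x - 2.
Then p(-5) = 2283.

2283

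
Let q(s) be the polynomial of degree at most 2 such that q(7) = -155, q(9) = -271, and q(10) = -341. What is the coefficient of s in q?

6

Write q(s) = as^2 + bs + c. Substituting each data point gives a linear system:
  49a + 7b + c = -155
  81a + 9b + c = -271
  100a + 10b + c = -341
Solving the system yields a = -4, b = 6, c = -1.
So q(s) = -4s^2 + 6s - 1.
The coefficient of s is 6.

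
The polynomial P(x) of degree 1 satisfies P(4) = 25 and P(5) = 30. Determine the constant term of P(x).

5

Write P(x) = ax + b. Substituting each data point gives a linear system:
  4a + b = 25
  5a + b = 30
Solving the system yields a = 5, b = 5.
So P(x) = 5x + 5.
The constant term is 5.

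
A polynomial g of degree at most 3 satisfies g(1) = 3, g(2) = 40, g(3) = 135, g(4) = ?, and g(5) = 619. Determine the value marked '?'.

The 4 known points determine the degree-3 polynomial uniquely.
Write g(x) = ax^3 + bx^2 + cx + d. Substituting each data point gives a linear system:
  a + b + c + d = 3
  8a + 4b + 2c + d = 40
  27a + 9b + 3c + d = 135
  125a + 25b + 5c + d = 619
Solving the system yields a = 5, b = -1, c = 5, d = -6.
So g(x) = 5x^3 - x^2 + 5x - 6.
Then g(4) = 318.

318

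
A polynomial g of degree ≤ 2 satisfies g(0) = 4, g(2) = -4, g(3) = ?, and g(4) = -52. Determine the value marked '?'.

The 3 known points determine the degree-2 polynomial uniquely.
Write g(s) = as^2 + bs + c. Substituting each data point gives a linear system:
  c = 4
  4a + 2b + c = -4
  16a + 4b + c = -52
Solving the system yields a = -5, b = 6, c = 4.
So g(s) = -5s^2 + 6s + 4.
Then g(3) = -23.

-23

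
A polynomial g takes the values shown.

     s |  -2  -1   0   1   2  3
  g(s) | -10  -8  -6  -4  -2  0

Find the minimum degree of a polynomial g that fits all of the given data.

Forward differences of the values at s = -2, -1, 0, 1, 2, 3:
  g  : -10  -8  -6  -4  -2  0
  Δ  : 2  2  2  2  2
  Δ^2: 0  0  0  0
  Δ^3: 0  0  0
  Δ^4: 0  0
  Δ^5: 0
The first differences are constant (2) and nonzero, while all higher differences vanish, so the minimal degree is 1.

1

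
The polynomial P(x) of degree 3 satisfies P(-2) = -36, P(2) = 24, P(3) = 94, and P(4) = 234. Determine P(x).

Write P(x) = ax^3 + bx^2 + cx + d. Substituting each data point gives a linear system:
  -8a + 4b - 2c + d = -36
  8a + 4b + 2c + d = 24
  27a + 9b + 3c + d = 94
  64a + 16b + 4c + d = 234
Solving the system yields a = 4, b = -1, c = -1, d = -2.
So P(x) = 4x^3 - x^2 - x - 2.
Check: P(-2) = -36. ✓

P(x) = 4x^3 - x^2 - x - 2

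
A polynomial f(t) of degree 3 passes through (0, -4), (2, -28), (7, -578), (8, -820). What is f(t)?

Write f(t) = at^3 + bt^2 + ct + d. Substituting each data point gives a linear system:
  d = -4
  8a + 4b + 2c + d = -28
  343a + 49b + 7c + d = -578
  512a + 64b + 8c + d = -820
Solving the system yields a = -1, b = -5, c = 2, d = -4.
So f(t) = -t³ - 5t² + 2t - 4.
Check: f(0) = -4. ✓

f(t) = -t^3 - 5t^2 + 2t - 4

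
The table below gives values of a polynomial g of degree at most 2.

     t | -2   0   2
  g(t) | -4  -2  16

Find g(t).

Write g(t) = at^2 + bt + c. Substituting each data point gives a linear system:
  4a - 2b + c = -4
  c = -2
  4a + 2b + c = 16
Solving the system yields a = 2, b = 5, c = -2.
So g(t) = 2t² + 5t - 2.
Check: g(0) = -2. ✓

g(t) = 2t^2 + 5t - 2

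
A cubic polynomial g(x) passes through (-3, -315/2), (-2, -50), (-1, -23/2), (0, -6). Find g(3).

345/2

Using the Lagrange interpolation formula with nodes -3, -2, -1, 0:
  L_0(x) = (x + 2)(x + 1)x / -6
  L_1(x) = (x + 3)(x + 1)x / 2
  L_2(x) = (x + 3)(x + 2)x / -2
  L_3(x) = (x + 3)(x + 2)(x + 1) / 6
Then g(x) = -315/2·L_0(x) - 50·L_1(x) - 23/2·L_2(x) - 6·L_3(x).
Expanding and collecting terms gives g(x) = 6x^3 + (3/2)x^2 + x - 6.
Evaluating at x = 3: g(3) = 345/2.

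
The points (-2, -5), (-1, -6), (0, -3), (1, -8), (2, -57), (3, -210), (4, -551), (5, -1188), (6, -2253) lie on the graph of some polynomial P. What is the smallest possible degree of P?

4

Forward differences of the values at s = -2, -1, 0, 1, 2, 3, 4, 5, 6:
  P  : -5  -6  -3  -8  -57  -210  -551  -1188  -2253
  Δ  : -1  3  -5  -49  -153  -341  -637  -1065
  Δ^2: 4  -8  -44  -104  -188  -296  -428
  Δ^3: -12  -36  -60  -84  -108  -132
  Δ^4: -24  -24  -24  -24  -24
  Δ^5: 0  0  0  0
  Δ^6: 0  0  0
  Δ^7: 0  0
  Δ^8: 0
The fourth differences are constant (-24) and nonzero, while all higher differences vanish, so the minimal degree is 4.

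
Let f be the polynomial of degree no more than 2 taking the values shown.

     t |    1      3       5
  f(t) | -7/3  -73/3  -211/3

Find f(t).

f(t) = -3t^2 + t - 1/3

Write f(t) = at^2 + bt + c. Substituting each data point gives a linear system:
  a + b + c = -7/3
  9a + 3b + c = -73/3
  25a + 5b + c = -211/3
Solving the system yields a = -3, b = 1, c = -1/3.
So f(t) = -3t^2 + t - 1/3.
Check: f(3) = -73/3. ✓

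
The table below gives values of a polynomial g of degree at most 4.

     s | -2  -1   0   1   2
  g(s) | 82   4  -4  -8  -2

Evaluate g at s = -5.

2476

Write g(s) = as^4 + bs^3 + cs^2 + ds + e. Substituting each data point gives a linear system:
  16a - 8b + 4c - 2d + e = 82
  a - b + c - d + e = 4
  e = -4
  a + b + c + d + e = -8
  16a + 8b + 4c + 2d + e = -2
Solving the system yields a = 3, b = -5, c = -1, d = -1, e = -4.
So g(s) = 3s⁴ - 5s³ - s² - s - 4.
Then g(-5) = 2476.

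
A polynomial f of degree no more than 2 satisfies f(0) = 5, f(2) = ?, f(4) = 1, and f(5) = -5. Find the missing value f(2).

The 3 known points determine the degree-2 polynomial uniquely.
Write f(t) = at^2 + bt + c. Substituting each data point gives a linear system:
  c = 5
  16a + 4b + c = 1
  25a + 5b + c = -5
Solving the system yields a = -1, b = 3, c = 5.
So f(t) = -t^2 + 3t + 5.
Then f(2) = 7.

7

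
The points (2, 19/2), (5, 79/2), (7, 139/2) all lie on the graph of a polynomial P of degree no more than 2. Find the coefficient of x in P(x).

Write P(x) = ax^2 + bx + c. Substituting each data point gives a linear system:
  4a + 2b + c = 19/2
  25a + 5b + c = 79/2
  49a + 7b + c = 139/2
Solving the system yields a = 1, b = 3, c = -1/2.
So P(x) = x^2 + 3x - 1/2.
The coefficient of x is 3.

3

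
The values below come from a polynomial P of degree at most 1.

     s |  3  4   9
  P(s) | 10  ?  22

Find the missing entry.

The 2 known points determine the degree-1 polynomial uniquely.
Write P(s) = as + b. Substituting each data point gives a linear system:
  3a + b = 10
  9a + b = 22
Solving the system yields a = 2, b = 4.
So P(s) = 2s + 4.
Then P(4) = 12.

12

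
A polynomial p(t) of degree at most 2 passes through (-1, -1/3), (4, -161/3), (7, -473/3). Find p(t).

Write p(t) = at^2 + bt + c. Substituting each data point gives a linear system:
  a - b + c = -1/3
  16a + 4b + c = -161/3
  49a + 7b + c = -473/3
Solving the system yields a = -3, b = -5/3, c = 1.
So p(t) = -3t^2 - (5/3)t + 1.
Check: p(4) = -161/3. ✓

p(t) = -3t^2 - (5/3)t + 1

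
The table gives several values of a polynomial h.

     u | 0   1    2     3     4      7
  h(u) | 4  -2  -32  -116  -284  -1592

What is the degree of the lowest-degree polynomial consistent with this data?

Divided differences on the nodes 0, 1, 2, 3, 4, 7:
  order 0: 4  -2  -32  -116  -284  -1592
  order 1: -6  -30  -84  -168  -436
  order 2: -12  -27  -42  -67
  order 3: -5  -5  -5
  order 4: 0  0
  order 5: 0
The order-3 divided differences are all -5 (nonzero) and every higher order vanishes, so the data lies on a polynomial of degree exactly 3.

3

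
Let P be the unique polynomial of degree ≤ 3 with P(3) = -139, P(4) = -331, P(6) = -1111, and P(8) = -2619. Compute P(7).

-1759

Write P(x) = ax^3 + bx^2 + cx + d. Substituting each data point gives a linear system:
  27a + 9b + 3c + d = -139
  64a + 16b + 4c + d = -331
  216a + 36b + 6c + d = -1111
  512a + 64b + 8c + d = -2619
Solving the system yields a = -5, b = -1, c = 0, d = 5.
So P(x) = -5x^3 - x^2 + 5.
Then P(7) = -1759.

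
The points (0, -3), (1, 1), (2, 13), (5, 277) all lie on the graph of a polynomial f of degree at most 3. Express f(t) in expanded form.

f(t) = 3t^3 - 5t^2 + 6t - 3

Write f(t) = at^3 + bt^2 + ct + d. Substituting each data point gives a linear system:
  d = -3
  a + b + c + d = 1
  8a + 4b + 2c + d = 13
  125a + 25b + 5c + d = 277
Solving the system yields a = 3, b = -5, c = 6, d = -3.
So f(t) = 3t^3 - 5t^2 + 6t - 3.
Check: f(2) = 13. ✓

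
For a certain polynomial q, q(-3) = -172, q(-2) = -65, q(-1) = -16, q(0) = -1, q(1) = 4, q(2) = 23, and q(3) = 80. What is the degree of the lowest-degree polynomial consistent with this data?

3

Forward differences of the values at x = -3, -2, -1, 0, 1, 2, 3:
  q  : -172  -65  -16  -1  4  23  80
  Δ  : 107  49  15  5  19  57
  Δ^2: -58  -34  -10  14  38
  Δ^3: 24  24  24  24
  Δ^4: 0  0  0
  Δ^5: 0  0
  Δ^6: 0
The third differences are constant (24) and nonzero, while all higher differences vanish, so the minimal degree is 3.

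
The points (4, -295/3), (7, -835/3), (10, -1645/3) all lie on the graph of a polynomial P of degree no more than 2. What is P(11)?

-1975/3

Forward differences of the values at u = 4, 7, 10:
  P  : -295/3  -835/3  -1645/3
  Δ  : -180  -270
  Δ^2: -90
The second differences are constant, confirming degree 2.
Interpolating (Newton forward form) and evaluating at u = 11 gives P(11) = -1975/3.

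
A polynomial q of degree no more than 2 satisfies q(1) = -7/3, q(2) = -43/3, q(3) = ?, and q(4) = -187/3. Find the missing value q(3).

On equispaced nodes a degree-2 polynomial has vanishing third forward difference, so
  - q(1) + 3·q(2) - 3·q(3) + q(4) = 0.
Substituting the known values and solving for q(3):
  -3·q(3) = 103
  q(3) = -103/3.

-103/3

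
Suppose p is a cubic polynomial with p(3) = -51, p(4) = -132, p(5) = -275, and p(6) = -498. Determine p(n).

p(n) = -3n^3 + 5n^2 - 5n

Write p(n) = an^3 + bn^2 + cn + d. Substituting each data point gives a linear system:
  27a + 9b + 3c + d = -51
  64a + 16b + 4c + d = -132
  125a + 25b + 5c + d = -275
  216a + 36b + 6c + d = -498
Solving the system yields a = -3, b = 5, c = -5, d = 0.
So p(n) = -3n^3 + 5n^2 - 5n.
Check: p(6) = -498. ✓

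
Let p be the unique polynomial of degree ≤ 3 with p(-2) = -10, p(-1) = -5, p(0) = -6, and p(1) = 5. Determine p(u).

p(u) = 3u^3 + 6u^2 + 2u - 6

Using the Lagrange interpolation formula with nodes -2, -1, 0, 1:
  L_0(u) = (u + 1)u(u - 1) / -6
  L_1(u) = (u + 2)u(u - 1) / 2
  L_2(u) = (u + 2)(u + 1)(u - 1) / -2
  L_3(u) = (u + 2)(u + 1)u / 6
Then p(u) = -10·L_0(u) - 5·L_1(u) - 6·L_2(u) + 5·L_3(u).
Expanding and collecting terms gives p(u) = 3u^3 + 6u^2 + 2u - 6.
Check: p(-2) = -10. ✓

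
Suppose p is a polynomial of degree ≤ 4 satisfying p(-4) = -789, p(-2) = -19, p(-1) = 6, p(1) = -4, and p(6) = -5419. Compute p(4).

Using the Lagrange interpolation formula with nodes -4, -2, -1, 1, 6:
  L_0(x) = (x + 2)(x + 1)(x - 1)(x - 6) / 300
  L_1(x) = (x + 4)(x + 1)(x - 1)(x - 6) / -48
  L_2(x) = (x + 4)(x + 2)(x - 1)(x - 6) / 42
  L_3(x) = (x + 4)(x + 2)(x + 1)(x - 6) / -150
  L_4(x) = (x + 4)(x + 2)(x + 1)(x - 1) / 2800
Then p(x) = -789·L_0(x) - 19·L_1(x) + 6·L_2(x) - 4·L_3(x) - 5419·L_4(x).
Expanding and collecting terms gives p(x) = -4x^4 - 2x^3 + 6x^2 - 3x - 1.
Evaluating at x = 4: p(4) = -1069.

-1069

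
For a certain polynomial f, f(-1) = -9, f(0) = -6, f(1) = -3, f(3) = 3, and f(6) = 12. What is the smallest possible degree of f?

Divided differences on the nodes -1, 0, 1, 3, 6:
  order 0: -9  -6  -3  3  12
  order 1: 3  3  3  3
  order 2: 0  0  0
  order 3: 0  0
  order 4: 0
The order-1 divided differences are all 3 (nonzero) and every higher order vanishes, so the data lies on a polynomial of degree exactly 1.

1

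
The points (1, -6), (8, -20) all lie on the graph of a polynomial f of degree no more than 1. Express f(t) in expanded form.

f(t) = -2t - 4

Using the Lagrange interpolation formula with nodes 1, 8:
  L_0(t) = (t - 8) / -7
  L_1(t) = (t - 1) / 7
Then f(t) = -6·L_0(t) - 20·L_1(t).
Expanding and collecting terms gives f(t) = -2t - 4.
Check: f(1) = -6. ✓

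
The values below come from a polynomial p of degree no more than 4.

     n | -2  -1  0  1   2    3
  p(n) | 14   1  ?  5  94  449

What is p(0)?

2

The 5 known points determine the degree-4 polynomial uniquely.
Write p(n) = an^4 + bn^3 + cn^2 + dn + e. Substituting each data point gives a linear system:
  16a - 8b + 4c - 2d + e = 14
  a - b + c - d + e = 1
  a + b + c + d + e = 5
  16a + 8b + 4c + 2d + e = 94
  81a + 27b + 9c + 3d + e = 449
Solving the system yields a = 4, b = 6, c = -3, d = -4, e = 2.
So p(n) = 4n^4 + 6n^3 - 3n^2 - 4n + 2.
Then p(0) = 2.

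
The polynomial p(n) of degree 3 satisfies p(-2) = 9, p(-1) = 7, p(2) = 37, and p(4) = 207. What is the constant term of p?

3

Write p(n) = an^3 + bn^2 + cn + d. Substituting each data point gives a linear system:
  -8a + 4b - 2c + d = 9
  -a + b - c + d = 7
  8a + 4b + 2c + d = 37
  64a + 16b + 4c + d = 207
Solving the system yields a = 2, b = 5, c = -1, d = 3.
So p(n) = 2n^3 + 5n^2 - n + 3.
The constant term is 3.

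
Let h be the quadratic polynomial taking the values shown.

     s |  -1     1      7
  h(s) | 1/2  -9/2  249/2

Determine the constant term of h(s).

Write h(s) = as^2 + bs + c. Substituting each data point gives a linear system:
  a - b + c = 1/2
  a + b + c = -9/2
  49a + 7b + c = 249/2
Solving the system yields a = 3, b = -5/2, c = -5.
So h(s) = 3s² - (5/2)s - 5.
The constant term is -5.

-5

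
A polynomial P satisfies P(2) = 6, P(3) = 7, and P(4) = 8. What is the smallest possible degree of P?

1

Forward differences of the values at x = 2, 3, 4:
  P  : 6  7  8
  Δ  : 1  1
  Δ^2: 0
The first differences are constant (1) and nonzero, while all higher differences vanish, so the minimal degree is 1.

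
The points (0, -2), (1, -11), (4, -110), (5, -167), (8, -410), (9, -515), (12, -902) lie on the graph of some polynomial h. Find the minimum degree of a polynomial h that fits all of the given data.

2

Divided differences on the nodes 0, 1, 4, 5, 8, 9, 12:
  order 0: -2  -11  -110  -167  -410  -515  -902
  order 1: -9  -33  -57  -81  -105  -129
  order 2: -6  -6  -6  -6  -6
  order 3: 0  0  0  0
  order 4: 0  0  0
  order 5: 0  0
  order 6: 0
The order-2 divided differences are all -6 (nonzero) and every higher order vanishes, so the data lies on a polynomial of degree exactly 2.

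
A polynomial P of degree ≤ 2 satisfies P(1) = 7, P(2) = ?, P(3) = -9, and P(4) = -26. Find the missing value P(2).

2

On equispaced nodes a degree-2 polynomial has vanishing third forward difference, so
  - P(1) + 3·P(2) - 3·P(3) + P(4) = 0.
Substituting the known values and solving for P(2):
  3·P(2) = 6
  P(2) = 2.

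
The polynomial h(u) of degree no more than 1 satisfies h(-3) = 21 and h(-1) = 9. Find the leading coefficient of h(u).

-6

Write h(u) = au + b. Substituting each data point gives a linear system:
  -3a + b = 21
  -a + b = 9
Solving the system yields a = -6, b = 3.
So h(u) = -6u + 3.
The leading coefficient is -6.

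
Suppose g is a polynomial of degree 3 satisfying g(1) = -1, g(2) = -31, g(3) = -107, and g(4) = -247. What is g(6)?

Forward differences of the values at t = 1, 2, 3, 4:
  g  : -1  -31  -107  -247
  Δ  : -30  -76  -140
  Δ^2: -46  -64
  Δ^3: -18
The third differences are constant, confirming degree 3.
Interpolating (Newton forward form) and evaluating at t = 6 gives g(6) = -791.

-791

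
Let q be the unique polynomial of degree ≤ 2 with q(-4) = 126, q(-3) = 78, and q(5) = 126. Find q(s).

q(s) = 6s^2 - 6s + 6

Write q(s) = as^2 + bs + c. Substituting each data point gives a linear system:
  16a - 4b + c = 126
  9a - 3b + c = 78
  25a + 5b + c = 126
Solving the system yields a = 6, b = -6, c = 6.
So q(s) = 6s² - 6s + 6.
Check: q(-4) = 126. ✓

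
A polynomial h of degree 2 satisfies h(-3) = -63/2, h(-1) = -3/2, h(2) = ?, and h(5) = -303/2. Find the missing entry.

The 3 known points determine the degree-2 polynomial uniquely.
Write h(s) = as^2 + bs + c. Substituting each data point gives a linear system:
  9a - 3b + c = -63/2
  a - b + c = -3/2
  25a + 5b + c = -303/2
Solving the system yields a = -5, b = -5, c = -3/2.
So h(s) = -5s^2 - 5s - 3/2.
Then h(2) = -63/2.

-63/2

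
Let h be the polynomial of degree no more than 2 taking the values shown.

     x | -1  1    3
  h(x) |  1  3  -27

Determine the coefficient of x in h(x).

1

Write h(x) = ax^2 + bx + c. Substituting each data point gives a linear system:
  a - b + c = 1
  a + b + c = 3
  9a + 3b + c = -27
Solving the system yields a = -4, b = 1, c = 6.
So h(x) = -4x^2 + x + 6.
The coefficient of x is 1.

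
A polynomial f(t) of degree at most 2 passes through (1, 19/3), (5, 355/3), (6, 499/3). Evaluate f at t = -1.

-5/3

Write f(t) = at^2 + bt + c. Substituting each data point gives a linear system:
  a + b + c = 19/3
  25a + 5b + c = 355/3
  36a + 6b + c = 499/3
Solving the system yields a = 4, b = 4, c = -5/3.
So f(t) = 4t² + 4t - 5/3.
Then f(-1) = -5/3.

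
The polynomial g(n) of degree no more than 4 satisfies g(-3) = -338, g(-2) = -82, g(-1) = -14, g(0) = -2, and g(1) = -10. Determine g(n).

g(n) = -4n^4 - 2n^3 - 6n^2 + 4n - 2

Write g(n) = an^4 + bn^3 + cn^2 + dn + e. Substituting each data point gives a linear system:
  81a - 27b + 9c - 3d + e = -338
  16a - 8b + 4c - 2d + e = -82
  a - b + c - d + e = -14
  e = -2
  a + b + c + d + e = -10
Solving the system yields a = -4, b = -2, c = -6, d = 4, e = -2.
So g(n) = -4n⁴ - 2n³ - 6n² + 4n - 2.
Check: g(-3) = -338. ✓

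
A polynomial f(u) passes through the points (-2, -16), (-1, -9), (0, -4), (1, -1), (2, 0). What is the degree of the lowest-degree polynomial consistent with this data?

2

Forward differences of the values at u = -2, -1, 0, 1, 2:
  f  : -16  -9  -4  -1  0
  Δ  : 7  5  3  1
  Δ^2: -2  -2  -2
  Δ^3: 0  0
  Δ^4: 0
The second differences are constant (-2) and nonzero, while all higher differences vanish, so the minimal degree is 2.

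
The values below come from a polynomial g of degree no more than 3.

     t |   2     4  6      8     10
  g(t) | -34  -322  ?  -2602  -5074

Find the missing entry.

-1098

On equispaced nodes a degree-3 polynomial has vanishing fourth forward difference, so
  g(2) - 4·g(4) + 6·g(6) - 4·g(8) + g(10) = 0.
Substituting the known values and solving for g(6):
  6·g(6) = -6588
  g(6) = -1098.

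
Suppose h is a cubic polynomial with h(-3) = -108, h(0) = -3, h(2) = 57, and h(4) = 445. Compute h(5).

852

Using the Lagrange interpolation formula with nodes -3, 0, 2, 4:
  L_0(t) = t(t - 2)(t - 4) / -105
  L_1(t) = (t + 3)(t - 2)(t - 4) / 24
  L_2(t) = (t + 3)t(t - 4) / -20
  L_3(t) = (t + 3)t(t - 2) / 56
Then h(t) = -108·L_0(t) - 3·L_1(t) + 57·L_2(t) + 445·L_3(t).
Expanding and collecting terms gives h(t) = 6t³ + 5t² - 4t - 3.
Evaluating at t = 5: h(5) = 852.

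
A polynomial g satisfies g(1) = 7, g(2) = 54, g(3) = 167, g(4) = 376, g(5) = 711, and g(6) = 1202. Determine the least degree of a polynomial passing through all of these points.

3

Forward differences of the values at t = 1, 2, 3, 4, 5, 6:
  g  : 7  54  167  376  711  1202
  Δ  : 47  113  209  335  491
  Δ^2: 66  96  126  156
  Δ^3: 30  30  30
  Δ^4: 0  0
  Δ^5: 0
The third differences are constant (30) and nonzero, while all higher differences vanish, so the minimal degree is 3.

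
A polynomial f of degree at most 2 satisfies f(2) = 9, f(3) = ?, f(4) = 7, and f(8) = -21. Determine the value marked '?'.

9

The 3 known points determine the degree-2 polynomial uniquely.
Write f(u) = au^2 + bu + c. Substituting each data point gives a linear system:
  4a + 2b + c = 9
  16a + 4b + c = 7
  64a + 8b + c = -21
Solving the system yields a = -1, b = 5, c = 3.
So f(u) = -u² + 5u + 3.
Then f(3) = 9.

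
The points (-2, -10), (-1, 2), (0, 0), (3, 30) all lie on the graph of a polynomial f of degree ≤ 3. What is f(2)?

Using the Lagrange interpolation formula with nodes -2, -1, 0, 3:
  L_0(n) = (n + 1)n(n - 3) / -10
  L_1(n) = (n + 2)n(n - 3) / 4
  L_2(n) = (n + 2)(n + 1)(n - 3) / -6
  L_3(n) = (n + 2)(n + 1)n / 60
Then f(n) = -10·L_0(n) + 2·L_1(n) + 0·L_2(n) + 30·L_3(n).
Expanding and collecting terms gives f(n) = 2n^3 - n^2 - 5n.
Evaluating at n = 2: f(2) = 2.

2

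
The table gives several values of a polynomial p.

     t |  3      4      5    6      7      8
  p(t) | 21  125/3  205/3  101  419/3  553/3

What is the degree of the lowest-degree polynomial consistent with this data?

2

Forward differences of the values at t = 3, 4, 5, 6, 7, 8:
  p  : 21  125/3  205/3  101  419/3  553/3
  Δ  : 62/3  80/3  98/3  116/3  134/3
  Δ^2: 6  6  6  6
  Δ^3: 0  0  0
  Δ^4: 0  0
  Δ^5: 0
The second differences are constant (6) and nonzero, while all higher differences vanish, so the minimal degree is 2.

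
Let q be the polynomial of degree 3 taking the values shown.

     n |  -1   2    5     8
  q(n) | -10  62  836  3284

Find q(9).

Using the Lagrange interpolation formula with nodes -1, 2, 5, 8:
  L_0(n) = (n - 2)(n - 5)(n - 8) / -162
  L_1(n) = (n + 1)(n - 5)(n - 8) / 54
  L_2(n) = (n + 1)(n - 2)(n - 8) / -54
  L_3(n) = (n + 1)(n - 2)(n - 5) / 162
Then q(n) = -10·L_0(n) + 62·L_1(n) + 836·L_2(n) + 3284·L_3(n).
Expanding and collecting terms gives q(n) = 6n³ + 3n² + 3n - 4.
Evaluating at n = 9: q(9) = 4640.

4640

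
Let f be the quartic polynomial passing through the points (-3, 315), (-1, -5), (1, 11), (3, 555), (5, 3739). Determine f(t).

Write f(t) = at^4 + bt^3 + ct^2 + dt + e. Substituting each data point gives a linear system:
  81a - 27b + 9c - 3d + e = 315
  a - b + c - d + e = -5
  a + b + c + d + e = 11
  81a + 27b + 9c + 3d + e = 555
  625a + 125b + 25c + 5d + e = 3739
Solving the system yields a = 5, b = 4, c = 4, d = 4, e = -6.
So f(t) = 5t^4 + 4t^3 + 4t^2 + 4t - 6.
Check: f(-3) = 315. ✓

f(t) = 5t^4 + 4t^3 + 4t^2 + 4t - 6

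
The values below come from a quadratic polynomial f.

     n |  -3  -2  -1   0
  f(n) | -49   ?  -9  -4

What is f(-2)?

-24

On equispaced nodes a degree-2 polynomial has vanishing third forward difference, so
  - f(-3) + 3·f(-2) - 3·f(-1) + f(0) = 0.
Substituting the known values and solving for f(-2):
  3·f(-2) = -72
  f(-2) = -24.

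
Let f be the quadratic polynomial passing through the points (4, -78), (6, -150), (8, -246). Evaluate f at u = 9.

Write f(u) = au^2 + bu + c. Substituting each data point gives a linear system:
  16a + 4b + c = -78
  36a + 6b + c = -150
  64a + 8b + c = -246
Solving the system yields a = -3, b = -6, c = -6.
So f(u) = -3u² - 6u - 6.
Then f(9) = -303.

-303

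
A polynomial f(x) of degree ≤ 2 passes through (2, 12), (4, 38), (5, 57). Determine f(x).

f(x) = 2x^2 + x + 2

Using the Lagrange interpolation formula with nodes 2, 4, 5:
  L_0(x) = (x - 4)(x - 5) / 6
  L_1(x) = (x - 2)(x - 5) / -2
  L_2(x) = (x - 2)(x - 4) / 3
Then f(x) = 12·L_0(x) + 38·L_1(x) + 57·L_2(x).
Expanding and collecting terms gives f(x) = 2x^2 + x + 2.
Check: f(2) = 12. ✓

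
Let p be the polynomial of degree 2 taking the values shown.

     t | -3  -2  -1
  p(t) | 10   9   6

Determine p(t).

Write p(t) = at^2 + bt + c. Substituting each data point gives a linear system:
  9a - 3b + c = 10
  4a - 2b + c = 9
  a - b + c = 6
Solving the system yields a = -1, b = -6, c = 1.
So p(t) = -t^2 - 6t + 1.
Check: p(-1) = 6. ✓

p(t) = -t^2 - 6t + 1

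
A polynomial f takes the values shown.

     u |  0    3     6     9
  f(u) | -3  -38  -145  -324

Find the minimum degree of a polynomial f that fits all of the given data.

Forward differences of the values at u = 0, 3, 6, 9:
  f  : -3  -38  -145  -324
  Δ  : -35  -107  -179
  Δ^2: -72  -72
  Δ^3: 0
The second differences are constant (-72) and nonzero, while all higher differences vanish, so the minimal degree is 2.

2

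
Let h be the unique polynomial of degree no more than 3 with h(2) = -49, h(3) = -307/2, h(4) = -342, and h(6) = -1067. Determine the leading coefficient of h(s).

Write h(s) = as^3 + bs^2 + cs + d. Substituting each data point gives a linear system:
  8a + 4b + 2c + d = -49
  27a + 9b + 3c + d = -307/2
  64a + 16b + 4c + d = -342
  216a + 36b + 6c + d = -1067
Solving the system yields a = -4, b = -6, c = 3/2, d = 4.
So h(s) = -4s³ - 6s² + (3/2)s + 4.
The leading coefficient is -4.

-4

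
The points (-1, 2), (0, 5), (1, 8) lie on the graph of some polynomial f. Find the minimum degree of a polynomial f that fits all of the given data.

Forward differences of the values at n = -1, 0, 1:
  f  : 2  5  8
  Δ  : 3  3
  Δ^2: 0
The first differences are constant (3) and nonzero, while all higher differences vanish, so the minimal degree is 1.

1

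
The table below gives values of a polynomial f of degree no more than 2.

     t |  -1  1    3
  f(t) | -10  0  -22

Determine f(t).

Write f(t) = at^2 + bt + c. Substituting each data point gives a linear system:
  a - b + c = -10
  a + b + c = 0
  9a + 3b + c = -22
Solving the system yields a = -4, b = 5, c = -1.
So f(t) = -4t² + 5t - 1.
Check: f(-1) = -10. ✓

f(t) = -4t^2 + 5t - 1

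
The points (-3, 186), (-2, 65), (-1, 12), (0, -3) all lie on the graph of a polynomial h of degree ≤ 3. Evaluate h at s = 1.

Write h(s) = as^3 + bs^2 + cs + d. Substituting each data point gives a linear system:
  -27a + 9b - 3c + d = 186
  -8a + 4b - 2c + d = 65
  -a + b - c + d = 12
  d = -3
Solving the system yields a = -5, b = 4, c = -6, d = -3.
So h(s) = -5s³ + 4s² - 6s - 3.
Then h(1) = -10.

-10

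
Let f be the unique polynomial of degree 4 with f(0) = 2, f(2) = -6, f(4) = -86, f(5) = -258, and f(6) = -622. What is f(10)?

-6518

Using the Lagrange interpolation formula with nodes 0, 2, 4, 5, 6:
  L_0(n) = (n - 2)(n - 4)(n - 5)(n - 6) / 240
  L_1(n) = n(n - 4)(n - 5)(n - 6) / -48
  L_2(n) = n(n - 2)(n - 5)(n - 6) / 16
  L_3(n) = n(n - 2)(n - 4)(n - 6) / -15
  L_4(n) = n(n - 2)(n - 4)(n - 5) / 48
Then f(n) = 2·L_0(n) - 6·L_1(n) - 86·L_2(n) - 258·L_3(n) - 622·L_4(n).
Expanding and collecting terms gives f(n) = -n^4 + 4n^3 - 5n^2 - 2n + 2.
Evaluating at n = 10: f(10) = -6518.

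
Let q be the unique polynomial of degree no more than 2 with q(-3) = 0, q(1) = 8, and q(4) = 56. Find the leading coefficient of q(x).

Write q(x) = ax^2 + bx + c. Substituting each data point gives a linear system:
  9a - 3b + c = 0
  a + b + c = 8
  16a + 4b + c = 56
Solving the system yields a = 2, b = 6, c = 0.
So q(x) = 2x^2 + 6x.
The leading coefficient is 2.

2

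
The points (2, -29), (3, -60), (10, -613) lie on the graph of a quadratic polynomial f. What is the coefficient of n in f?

-1

Write f(n) = an^2 + bn + c. Substituting each data point gives a linear system:
  4a + 2b + c = -29
  9a + 3b + c = -60
  100a + 10b + c = -613
Solving the system yields a = -6, b = -1, c = -3.
So f(n) = -6n^2 - n - 3.
The coefficient of n is -1.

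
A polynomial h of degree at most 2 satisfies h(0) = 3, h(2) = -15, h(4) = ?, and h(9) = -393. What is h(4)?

-73

The 3 known points determine the degree-2 polynomial uniquely.
Write h(x) = ax^2 + bx + c. Substituting each data point gives a linear system:
  c = 3
  4a + 2b + c = -15
  81a + 9b + c = -393
Solving the system yields a = -5, b = 1, c = 3.
So h(x) = -5x^2 + x + 3.
Then h(4) = -73.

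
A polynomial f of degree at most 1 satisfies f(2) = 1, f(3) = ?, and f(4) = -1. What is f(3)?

The 2 known points determine the degree-1 polynomial uniquely.
Write f(n) = an + b. Substituting each data point gives a linear system:
  2a + b = 1
  4a + b = -1
Solving the system yields a = -1, b = 3.
So f(n) = -n + 3.
Then f(3) = 0.

0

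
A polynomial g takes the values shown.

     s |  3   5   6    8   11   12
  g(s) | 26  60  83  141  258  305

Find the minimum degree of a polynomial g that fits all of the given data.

Divided differences on the nodes 3, 5, 6, 8, 11, 12:
  order 0: 26  60  83  141  258  305
  order 1: 17  23  29  39  47
  order 2: 2  2  2  2
  order 3: 0  0  0
  order 4: 0  0
  order 5: 0
The order-2 divided differences are all 2 (nonzero) and every higher order vanishes, so the data lies on a polynomial of degree exactly 2.

2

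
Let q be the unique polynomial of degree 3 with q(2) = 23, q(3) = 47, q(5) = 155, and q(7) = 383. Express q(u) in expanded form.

Using the Lagrange interpolation formula with nodes 2, 3, 5, 7:
  L_0(u) = (u - 3)(u - 5)(u - 7) / -15
  L_1(u) = (u - 2)(u - 5)(u - 7) / 8
  L_2(u) = (u - 2)(u - 3)(u - 7) / -12
  L_3(u) = (u - 2)(u - 3)(u - 5) / 40
Then q(u) = 23·L_0(u) + 47·L_1(u) + 155·L_2(u) + 383·L_3(u).
Expanding and collecting terms gives q(u) = u^3 + 5u + 5.
Check: q(3) = 47. ✓

q(u) = u^3 + 5u + 5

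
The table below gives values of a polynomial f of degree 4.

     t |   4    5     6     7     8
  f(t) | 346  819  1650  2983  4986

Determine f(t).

Using the Lagrange interpolation formula with nodes 4, 5, 6, 7, 8:
  L_0(t) = (t - 5)(t - 6)(t - 7)(t - 8) / 24
  L_1(t) = (t - 4)(t - 6)(t - 7)(t - 8) / -6
  L_2(t) = (t - 4)(t - 5)(t - 7)(t - 8) / 4
  L_3(t) = (t - 4)(t - 5)(t - 6)(t - 8) / -6
  L_4(t) = (t - 4)(t - 5)(t - 6)(t - 7) / 24
Then f(t) = 346·L_0(t) + 819·L_1(t) + 1650·L_2(t) + 2983·L_3(t) + 4986·L_4(t).
Expanding and collecting terms gives f(t) = t^4 + 2t^3 - 2t^2 - 6.
Check: f(5) = 819. ✓

f(t) = t^4 + 2t^3 - 2t^2 - 6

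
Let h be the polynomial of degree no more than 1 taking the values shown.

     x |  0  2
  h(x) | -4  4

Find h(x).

Using the Lagrange interpolation formula with nodes 0, 2:
  L_0(x) = (x - 2) / -2
  L_1(x) = x / 2
Then h(x) = -4·L_0(x) + 4·L_1(x).
Expanding and collecting terms gives h(x) = 4x - 4.
Check: h(0) = -4. ✓

h(x) = 4x - 4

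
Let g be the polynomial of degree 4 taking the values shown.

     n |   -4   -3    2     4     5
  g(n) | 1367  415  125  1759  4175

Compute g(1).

Using the Lagrange interpolation formula with nodes -4, -3, 2, 4, 5:
  L_0(n) = (n + 3)(n - 2)(n - 4)(n - 5) / 432
  L_1(n) = (n + 4)(n - 2)(n - 4)(n - 5) / -280
  L_2(n) = (n + 4)(n + 3)(n - 4)(n - 5) / 180
  L_3(n) = (n + 4)(n + 3)(n - 2)(n - 5) / -112
  L_4(n) = (n + 4)(n + 3)(n - 2)(n - 4) / 216
Then g(n) = 1367·L_0(n) + 415·L_1(n) + 125·L_2(n) + 1759·L_3(n) + 4175·L_4(n).
Expanding and collecting terms gives g(n) = 6n^4 + 3n^3 + 2n^2 + n - 5.
Evaluating at n = 1: g(1) = 7.

7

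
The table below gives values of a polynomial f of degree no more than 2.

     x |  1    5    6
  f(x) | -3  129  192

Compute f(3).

39

Write f(x) = ax^2 + bx + c. Substituting each data point gives a linear system:
  a + b + c = -3
  25a + 5b + c = 129
  36a + 6b + c = 192
Solving the system yields a = 6, b = -3, c = -6.
So f(x) = 6x^2 - 3x - 6.
Then f(3) = 39.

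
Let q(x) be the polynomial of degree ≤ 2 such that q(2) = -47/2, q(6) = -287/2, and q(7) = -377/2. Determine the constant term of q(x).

1/2

Write q(x) = ax^2 + bx + c. Substituting each data point gives a linear system:
  4a + 2b + c = -47/2
  36a + 6b + c = -287/2
  49a + 7b + c = -377/2
Solving the system yields a = -3, b = -6, c = 1/2.
So q(x) = -3x^2 - 6x + 1/2.
The constant term is 1/2.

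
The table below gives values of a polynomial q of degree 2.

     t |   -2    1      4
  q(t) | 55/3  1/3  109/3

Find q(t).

q(t) = 3t^2 - 3t + 1/3

Using the Lagrange interpolation formula with nodes -2, 1, 4:
  L_0(t) = (t - 1)(t - 4) / 18
  L_1(t) = (t + 2)(t - 4) / -9
  L_2(t) = (t + 2)(t - 1) / 18
Then q(t) = 55/3·L_0(t) + 1/3·L_1(t) + 109/3·L_2(t).
Expanding and collecting terms gives q(t) = 3t^2 - 3t + 1/3.
Check: q(1) = 1/3. ✓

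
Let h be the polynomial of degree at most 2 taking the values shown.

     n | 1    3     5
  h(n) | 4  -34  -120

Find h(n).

h(n) = -6n^2 + 5n + 5

Write h(n) = an^2 + bn + c. Substituting each data point gives a linear system:
  a + b + c = 4
  9a + 3b + c = -34
  25a + 5b + c = -120
Solving the system yields a = -6, b = 5, c = 5.
So h(n) = -6n^2 + 5n + 5.
Check: h(5) = -120. ✓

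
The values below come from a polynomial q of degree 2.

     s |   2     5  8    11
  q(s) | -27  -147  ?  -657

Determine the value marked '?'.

-357

On equispaced nodes a degree-2 polynomial has vanishing third forward difference, so
  - q(2) + 3·q(5) - 3·q(8) + q(11) = 0.
Substituting the known values and solving for q(8):
  -3·q(8) = 1071
  q(8) = -357.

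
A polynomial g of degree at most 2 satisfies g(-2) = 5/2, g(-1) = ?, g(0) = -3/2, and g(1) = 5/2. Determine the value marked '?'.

On equispaced nodes a degree-2 polynomial has vanishing third forward difference, so
  - g(-2) + 3·g(-1) - 3·g(0) + g(1) = 0.
Substituting the known values and solving for g(-1):
  3·g(-1) = -9/2
  g(-1) = -3/2.

-3/2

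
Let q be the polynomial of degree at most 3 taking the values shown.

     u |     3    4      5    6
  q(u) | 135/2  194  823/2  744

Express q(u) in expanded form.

Write q(u) = au^3 + bu^2 + cu + d. Substituting each data point gives a linear system:
  27a + 9b + 3c + d = 135/2
  64a + 16b + 4c + d = 194
  125a + 25b + 5c + d = 823/2
  216a + 36b + 6c + d = 744
Solving the system yields a = 4, b = -5/2, c = -4, d = -6.
So q(u) = 4u^3 - (5/2)u^2 - 4u - 6.
Check: q(6) = 744. ✓

q(u) = 4u^3 - (5/2)u^2 - 4u - 6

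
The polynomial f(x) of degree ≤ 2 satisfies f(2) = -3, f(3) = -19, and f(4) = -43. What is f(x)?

f(x) = -4x^2 + 4x + 5

Write f(x) = ax^2 + bx + c. Substituting each data point gives a linear system:
  4a + 2b + c = -3
  9a + 3b + c = -19
  16a + 4b + c = -43
Solving the system yields a = -4, b = 4, c = 5.
So f(x) = -4x^2 + 4x + 5.
Check: f(2) = -3. ✓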